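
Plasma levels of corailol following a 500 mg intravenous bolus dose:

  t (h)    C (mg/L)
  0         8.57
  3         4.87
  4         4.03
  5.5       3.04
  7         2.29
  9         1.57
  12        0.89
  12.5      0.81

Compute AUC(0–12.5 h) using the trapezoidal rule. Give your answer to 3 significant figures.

Trapezoidal AUC_0→12.5:
  [0→3]: (8.57+4.87)/2 × 3 = 20.16
  [3→4]: (4.87+4.03)/2 × 1 = 4.45
  [4→5.5]: (4.03+3.04)/2 × 1.5 = 5.3025
  [5.5→7]: (3.04+2.29)/2 × 1.5 = 3.9975
  [7→9]: (2.29+1.57)/2 × 2 = 3.86
  [9→12]: (1.57+0.89)/2 × 3 = 3.69
  [12→12.5]: (0.89+0.81)/2 × 0.5 = 0.425
  Sum = 41.885 mg/L·h

AUC = 41.9 mg/L·h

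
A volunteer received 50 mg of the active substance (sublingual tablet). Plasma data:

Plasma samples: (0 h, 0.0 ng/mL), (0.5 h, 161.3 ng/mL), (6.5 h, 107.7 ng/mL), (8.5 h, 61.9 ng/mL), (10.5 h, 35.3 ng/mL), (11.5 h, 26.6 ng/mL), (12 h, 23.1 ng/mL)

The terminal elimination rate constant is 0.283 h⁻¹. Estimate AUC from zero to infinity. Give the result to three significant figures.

AUC = 1240 ng/mL·h

Trapezoidal AUC_0→12:
  [0→0.5]: (0.0+161.3)/2 × 0.5 = 40.325
  [0.5→6.5]: (161.3+107.7)/2 × 6 = 807.0
  [6.5→8.5]: (107.7+61.9)/2 × 2 = 169.6
  [8.5→10.5]: (61.9+35.3)/2 × 2 = 97.2
  [10.5→11.5]: (35.3+26.6)/2 × 1 = 30.95
  [11.5→12]: (26.6+23.1)/2 × 0.5 = 12.425
  Sum = 1157.5 ng/mL·h
Extrapolated tail: C_last / k_e = 23.1 / 0.283 = 81.625
AUC_0→∞ = 1157.5 + 81.625 = 1239.125 ng/mL·h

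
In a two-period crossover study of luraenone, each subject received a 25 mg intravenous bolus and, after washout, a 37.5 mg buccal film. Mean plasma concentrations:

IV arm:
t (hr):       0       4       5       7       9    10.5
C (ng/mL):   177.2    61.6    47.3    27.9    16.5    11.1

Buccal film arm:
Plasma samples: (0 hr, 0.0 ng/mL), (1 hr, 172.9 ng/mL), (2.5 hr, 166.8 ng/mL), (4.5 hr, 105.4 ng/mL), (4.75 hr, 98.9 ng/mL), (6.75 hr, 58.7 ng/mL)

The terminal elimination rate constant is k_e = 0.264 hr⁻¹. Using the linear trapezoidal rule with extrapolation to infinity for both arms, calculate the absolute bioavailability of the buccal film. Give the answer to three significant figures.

Trapezoidal AUC_0→10.5 (IV):
  [0→4]: (177.2+61.6)/2 × 4 = 477.6
  [4→5]: (61.6+47.3)/2 × 1 = 54.45
  [5→7]: (47.3+27.9)/2 × 2 = 75.2
  [7→9]: (27.9+16.5)/2 × 2 = 44.4
  [9→10.5]: (16.5+11.1)/2 × 1.5 = 20.7
  Sum = 672.35 ng/mL·hr
IV tail: 11.1/0.264 = 42.045; AUC_iv,0→∞ = 672.35 + 42.045 = 714.395 ng/mL·hr
Trapezoidal AUC_0→6.75 (buccal film):
  [0→1]: (0.0+172.9)/2 × 1 = 86.45
  [1→2.5]: (172.9+166.8)/2 × 1.5 = 254.775
  [2.5→4.5]: (166.8+105.4)/2 × 2 = 272.2
  [4.5→4.75]: (105.4+98.9)/2 × 0.25 = 25.5375
  [4.75→6.75]: (98.9+58.7)/2 × 2 = 157.6
  Sum = 796.5625 ng/mL·hr
buccal film tail: 58.7/0.264 = 222.348; AUC_ev,0→∞ = 796.5625 + 222.348 = 1018.9105 ng/mL·hr
F = (AUC_ev/D_ev)/(AUC_iv/D_iv) = (1018.9105/37.5)/(714.395/25) = 27.1709/28.5758 = 0.9508

F = 0.951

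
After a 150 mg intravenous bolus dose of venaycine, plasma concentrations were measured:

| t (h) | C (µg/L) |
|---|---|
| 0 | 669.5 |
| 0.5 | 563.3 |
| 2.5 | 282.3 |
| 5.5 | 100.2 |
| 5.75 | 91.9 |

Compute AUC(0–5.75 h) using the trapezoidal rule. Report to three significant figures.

AUC = 1750 µg/L·h

Trapezoidal AUC_0→5.75:
  [0→0.5]: (669.5+563.3)/2 × 0.5 = 308.2
  [0.5→2.5]: (563.3+282.3)/2 × 2 = 845.6
  [2.5→5.5]: (282.3+100.2)/2 × 3 = 573.75
  [5.5→5.75]: (100.2+91.9)/2 × 0.25 = 24.0125
  Sum = 1751.5625 µg/L·h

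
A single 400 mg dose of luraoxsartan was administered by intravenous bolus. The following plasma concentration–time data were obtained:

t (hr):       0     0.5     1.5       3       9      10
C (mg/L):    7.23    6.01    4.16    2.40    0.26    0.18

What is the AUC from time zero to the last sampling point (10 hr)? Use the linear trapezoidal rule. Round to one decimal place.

Trapezoidal AUC_0→10:
  [0→0.5]: (7.23+6.01)/2 × 0.5 = 3.31
  [0.5→1.5]: (6.01+4.16)/2 × 1 = 5.085
  [1.5→3]: (4.16+2.40)/2 × 1.5 = 4.92
  [3→9]: (2.40+0.26)/2 × 6 = 7.98
  [9→10]: (0.26+0.18)/2 × 1 = 0.22
  Sum = 21.515 mg/L·hr

AUC = 21.5 mg/L·hr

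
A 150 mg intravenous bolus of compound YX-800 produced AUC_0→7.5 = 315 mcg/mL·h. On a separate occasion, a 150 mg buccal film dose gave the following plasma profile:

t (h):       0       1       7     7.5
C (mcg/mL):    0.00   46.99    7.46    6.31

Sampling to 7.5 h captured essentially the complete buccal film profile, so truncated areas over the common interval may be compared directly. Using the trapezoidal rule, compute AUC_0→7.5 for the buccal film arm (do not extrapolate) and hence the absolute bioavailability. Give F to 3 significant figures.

F = 0.604

Trapezoidal AUC_0→7.5 (buccal film):
  [0→1]: (0.00+46.99)/2 × 1 = 23.495
  [1→7]: (46.99+7.46)/2 × 6 = 163.35
  [7→7.5]: (7.46+6.31)/2 × 0.5 = 3.4425
  Sum = 190.2875 mcg/mL·h
F = (AUC_ev/D_ev)/(AUC_iv/D_iv) = (190.2875/150)/(315/150) = 1.26858/2.1 = 0.6041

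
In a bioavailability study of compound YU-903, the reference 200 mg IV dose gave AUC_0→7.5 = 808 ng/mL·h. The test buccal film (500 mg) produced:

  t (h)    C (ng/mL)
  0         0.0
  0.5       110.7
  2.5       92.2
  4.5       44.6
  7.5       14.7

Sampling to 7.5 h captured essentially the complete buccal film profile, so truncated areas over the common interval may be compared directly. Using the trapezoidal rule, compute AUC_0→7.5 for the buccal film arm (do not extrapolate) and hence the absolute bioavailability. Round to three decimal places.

F = 0.226

Trapezoidal AUC_0→7.5 (buccal film):
  [0→0.5]: (0.0+110.7)/2 × 0.5 = 27.675
  [0.5→2.5]: (110.7+92.2)/2 × 2 = 202.9
  [2.5→4.5]: (92.2+44.6)/2 × 2 = 136.8
  [4.5→7.5]: (44.6+14.7)/2 × 3 = 88.95
  Sum = 456.325 ng/mL·h
F = (AUC_ev/D_ev)/(AUC_iv/D_iv) = (456.325/500)/(808/200) = 0.91265/4.04 = 0.2259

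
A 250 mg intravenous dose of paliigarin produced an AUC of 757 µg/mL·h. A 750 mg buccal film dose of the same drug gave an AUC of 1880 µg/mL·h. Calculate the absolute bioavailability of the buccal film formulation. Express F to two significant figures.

F = (AUC_ev / D_ev) / (AUC_iv / D_iv)
  = (1880/750) / (757/250)
  = 2.50667 / 3.028 = 0.8278

F = 0.83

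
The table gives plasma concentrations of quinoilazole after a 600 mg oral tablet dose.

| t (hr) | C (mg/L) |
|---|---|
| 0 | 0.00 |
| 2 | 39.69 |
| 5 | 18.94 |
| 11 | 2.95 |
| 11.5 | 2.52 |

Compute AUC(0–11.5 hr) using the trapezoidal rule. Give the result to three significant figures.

Trapezoidal AUC_0→11.5:
  [0→2]: (0.00+39.69)/2 × 2 = 39.69
  [2→5]: (39.69+18.94)/2 × 3 = 87.945
  [5→11]: (18.94+2.95)/2 × 6 = 65.67
  [11→11.5]: (2.95+2.52)/2 × 0.5 = 1.3675
  Sum = 194.6725 mg/L·hr

AUC = 195 mg/L·hr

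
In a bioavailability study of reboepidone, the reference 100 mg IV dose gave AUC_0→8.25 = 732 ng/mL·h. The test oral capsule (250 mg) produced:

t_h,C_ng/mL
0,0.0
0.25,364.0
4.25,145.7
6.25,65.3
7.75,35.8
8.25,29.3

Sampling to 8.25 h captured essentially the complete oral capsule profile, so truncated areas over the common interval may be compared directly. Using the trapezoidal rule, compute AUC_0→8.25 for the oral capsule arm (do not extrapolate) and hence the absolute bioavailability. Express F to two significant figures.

Trapezoidal AUC_0→8.25 (oral capsule):
  [0→0.25]: (0.0+364.0)/2 × 0.25 = 45.5
  [0.25→4.25]: (364.0+145.7)/2 × 4 = 1019.4
  [4.25→6.25]: (145.7+65.3)/2 × 2 = 211.0
  [6.25→7.75]: (65.3+35.8)/2 × 1.5 = 75.825
  [7.75→8.25]: (35.8+29.3)/2 × 0.5 = 16.275
  Sum = 1368.0 ng/mL·h
F = (AUC_ev/D_ev)/(AUC_iv/D_iv) = (1368.0/250)/(732/100) = 5.472/7.32 = 0.7475

F = 0.75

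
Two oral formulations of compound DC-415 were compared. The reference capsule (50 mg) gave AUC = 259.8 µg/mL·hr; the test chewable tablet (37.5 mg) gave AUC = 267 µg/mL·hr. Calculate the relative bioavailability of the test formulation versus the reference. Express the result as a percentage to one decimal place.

F_rel = (AUC_test/D_test) / (AUC_ref/D_ref)
      = (267/37.5) / (259.8/50)
      = 7.12 / 5.196 = 1.3703 = 137.03%

F_rel = 137.0%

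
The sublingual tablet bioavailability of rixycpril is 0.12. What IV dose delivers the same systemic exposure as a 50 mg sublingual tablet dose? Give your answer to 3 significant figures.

D_iv = 6.00 mg

Systemic exposure from an extravascular dose = F × D_ev, so the equivalent IV dose is F × D_ev.
D_iv = F × D_ev = 0.12 × 50 = 6 mg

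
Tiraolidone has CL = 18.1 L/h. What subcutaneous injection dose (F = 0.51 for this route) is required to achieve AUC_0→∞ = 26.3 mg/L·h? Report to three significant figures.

Dose = 933 mg

Dose = CL × AUC_0→∞ / F
     = 18.1 × 26.3 / 0.51 = 933.392 mg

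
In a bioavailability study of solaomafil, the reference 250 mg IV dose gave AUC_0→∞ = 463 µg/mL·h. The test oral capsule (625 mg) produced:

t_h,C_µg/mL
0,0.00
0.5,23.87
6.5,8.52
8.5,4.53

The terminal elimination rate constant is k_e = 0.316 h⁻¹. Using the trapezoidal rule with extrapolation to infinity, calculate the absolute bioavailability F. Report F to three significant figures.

Trapezoidal AUC_0→8.5 (oral capsule):
  [0→0.5]: (0.00+23.87)/2 × 0.5 = 5.9675
  [0.5→6.5]: (23.87+8.52)/2 × 6 = 97.17
  [6.5→8.5]: (8.52+4.53)/2 × 2 = 13.05
  Sum = 116.1875 µg/mL·h
Tail: C_last/k_e = 4.53/0.316 = 14.335
AUC_0→∞ (oral capsule) = 116.1875 + 14.335 = 130.5225 µg/mL·h
F = (AUC_ev/D_ev)/(AUC_iv/D_iv) = (130.5225/625)/(463/250) = 0.208836/1.852 = 0.1128

F = 0.113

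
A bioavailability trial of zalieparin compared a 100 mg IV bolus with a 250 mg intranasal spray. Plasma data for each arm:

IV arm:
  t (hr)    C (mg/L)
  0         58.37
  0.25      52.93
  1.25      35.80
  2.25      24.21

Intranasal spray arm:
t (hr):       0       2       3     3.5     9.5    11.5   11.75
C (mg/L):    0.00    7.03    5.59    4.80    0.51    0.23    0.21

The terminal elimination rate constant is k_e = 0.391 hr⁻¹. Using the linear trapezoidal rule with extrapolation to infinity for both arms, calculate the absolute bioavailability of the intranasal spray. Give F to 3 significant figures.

Trapezoidal AUC_0→2.25 (IV):
  [0→0.25]: (58.37+52.93)/2 × 0.25 = 13.9125
  [0.25→1.25]: (52.93+35.80)/2 × 1 = 44.365
  [1.25→2.25]: (35.80+24.21)/2 × 1 = 30.005
  Sum = 88.2825 mg/L·hr
IV tail: 24.21/0.391 = 61.918; AUC_iv,0→∞ = 88.2825 + 61.918 = 150.2005 mg/L·hr
Trapezoidal AUC_0→11.75 (intranasal spray):
  [0→2]: (0.00+7.03)/2 × 2 = 7.03
  [2→3]: (7.03+5.59)/2 × 1 = 6.31
  [3→3.5]: (5.59+4.80)/2 × 0.5 = 2.5975
  [3.5→9.5]: (4.80+0.51)/2 × 6 = 15.93
  [9.5→11.5]: (0.51+0.23)/2 × 2 = 0.74
  [11.5→11.75]: (0.23+0.21)/2 × 0.25 = 0.055
  Sum = 32.6625 mg/L·hr
intranasal spray tail: 0.21/0.391 = 0.537; AUC_ev,0→∞ = 32.6625 + 0.537 = 33.1995 mg/L·hr
F = (AUC_ev/D_ev)/(AUC_iv/D_iv) = (33.1995/250)/(150.2005/100) = 0.132798/1.502005 = 0.0884

F = 0.0884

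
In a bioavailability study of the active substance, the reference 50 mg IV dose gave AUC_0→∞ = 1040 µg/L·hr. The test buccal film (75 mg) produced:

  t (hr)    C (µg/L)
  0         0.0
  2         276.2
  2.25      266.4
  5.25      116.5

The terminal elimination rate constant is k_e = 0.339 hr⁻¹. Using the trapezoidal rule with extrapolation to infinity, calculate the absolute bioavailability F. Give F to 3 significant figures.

Trapezoidal AUC_0→5.25 (buccal film):
  [0→2]: (0.0+276.2)/2 × 2 = 276.2
  [2→2.25]: (276.2+266.4)/2 × 0.25 = 67.825
  [2.25→5.25]: (266.4+116.5)/2 × 3 = 574.35
  Sum = 918.375 µg/L·hr
Tail: C_last/k_e = 116.5/0.339 = 343.658
AUC_0→∞ (buccal film) = 918.375 + 343.658 = 1262.033 µg/L·hr
F = (AUC_ev/D_ev)/(AUC_iv/D_iv) = (1262.033/75)/(1040/50) = 16.8271/20.8 = 0.8090

F = 0.809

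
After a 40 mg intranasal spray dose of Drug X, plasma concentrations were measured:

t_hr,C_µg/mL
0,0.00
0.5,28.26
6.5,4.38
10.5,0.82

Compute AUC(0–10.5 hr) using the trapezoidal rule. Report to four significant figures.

AUC = 115.4 µg/mL·hr

Trapezoidal AUC_0→10.5:
  [0→0.5]: (0.00+28.26)/2 × 0.5 = 7.065
  [0.5→6.5]: (28.26+4.38)/2 × 6 = 97.92
  [6.5→10.5]: (4.38+0.82)/2 × 4 = 10.4
  Sum = 115.385 µg/mL·hr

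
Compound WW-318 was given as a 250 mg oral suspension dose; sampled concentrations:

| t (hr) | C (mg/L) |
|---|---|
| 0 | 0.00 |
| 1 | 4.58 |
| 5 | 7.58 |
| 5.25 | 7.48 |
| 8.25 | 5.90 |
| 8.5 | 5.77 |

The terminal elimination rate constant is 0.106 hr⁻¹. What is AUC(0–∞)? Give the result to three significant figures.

Trapezoidal AUC_0→8.5:
  [0→1]: (0.00+4.58)/2 × 1 = 2.29
  [1→5]: (4.58+7.58)/2 × 4 = 24.32
  [5→5.25]: (7.58+7.48)/2 × 0.25 = 1.8825
  [5.25→8.25]: (7.48+5.90)/2 × 3 = 20.07
  [8.25→8.5]: (5.90+5.77)/2 × 0.25 = 1.45875
  Sum = 50.02125 mg/L·hr
Extrapolated tail: C_last / k_e = 5.77 / 0.106 = 54.434
AUC_0→∞ = 50.02125 + 54.434 = 104.45525 mg/L·hr

AUC = 104 mg/L·hr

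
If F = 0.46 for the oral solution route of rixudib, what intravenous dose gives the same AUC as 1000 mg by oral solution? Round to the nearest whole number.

Systemic exposure from an extravascular dose = F × D_ev, so the equivalent IV dose is F × D_ev.
D_iv = F × D_ev = 0.46 × 1000 = 460 mg

D_iv = 460 mg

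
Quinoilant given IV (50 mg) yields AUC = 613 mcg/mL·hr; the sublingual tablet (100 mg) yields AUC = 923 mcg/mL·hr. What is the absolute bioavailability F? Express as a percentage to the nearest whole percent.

F = (AUC_ev / D_ev) / (AUC_iv / D_iv)
  = (923/100) / (613/50)
  = 9.23 / 12.26 = 0.7529
  = 75.29%

F = 75%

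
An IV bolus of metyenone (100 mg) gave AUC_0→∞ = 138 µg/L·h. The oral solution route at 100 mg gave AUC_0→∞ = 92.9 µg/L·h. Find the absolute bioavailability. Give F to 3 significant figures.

F = (AUC_ev / D_ev) / (AUC_iv / D_iv)
  = (92.9/100) / (138/100)
  = 0.929 / 1.38 = 0.6732

F = 0.673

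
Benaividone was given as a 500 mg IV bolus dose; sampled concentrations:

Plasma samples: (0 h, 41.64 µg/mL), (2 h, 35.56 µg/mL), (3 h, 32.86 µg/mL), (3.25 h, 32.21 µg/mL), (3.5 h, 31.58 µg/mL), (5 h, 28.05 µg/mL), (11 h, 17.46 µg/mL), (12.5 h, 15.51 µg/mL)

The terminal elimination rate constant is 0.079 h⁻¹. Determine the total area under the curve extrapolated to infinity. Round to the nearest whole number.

AUC = 530 µg/mL·h

Trapezoidal AUC_0→12.5:
  [0→2]: (41.64+35.56)/2 × 2 = 77.2
  [2→3]: (35.56+32.86)/2 × 1 = 34.21
  [3→3.25]: (32.86+32.21)/2 × 0.25 = 8.13375
  [3.25→3.5]: (32.21+31.58)/2 × 0.25 = 7.97375
  [3.5→5]: (31.58+28.05)/2 × 1.5 = 44.7225
  [5→11]: (28.05+17.46)/2 × 6 = 136.53
  [11→12.5]: (17.46+15.51)/2 × 1.5 = 24.7275
  Sum = 333.4975 µg/mL·h
Extrapolated tail: C_last / k_e = 15.51 / 0.079 = 196.329
AUC_0→∞ = 333.4975 + 196.329 = 529.8265 µg/mL·h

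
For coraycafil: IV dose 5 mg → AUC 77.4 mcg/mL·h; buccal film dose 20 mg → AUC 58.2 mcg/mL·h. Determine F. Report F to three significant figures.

F = (AUC_ev / D_ev) / (AUC_iv / D_iv)
  = (58.2/20) / (77.4/5)
  = 2.91 / 15.48 = 0.1880

F = 0.188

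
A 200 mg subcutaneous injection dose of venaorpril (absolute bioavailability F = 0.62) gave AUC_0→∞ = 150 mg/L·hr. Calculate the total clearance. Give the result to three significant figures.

CL = F × Dose / AUC_0→∞
   = 0.62 × 200 / 150 = 0.826667 L/hr

CL = 0.827 L/hr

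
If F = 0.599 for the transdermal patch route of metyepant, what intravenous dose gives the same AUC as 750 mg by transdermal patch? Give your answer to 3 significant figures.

Systemic exposure from an extravascular dose = F × D_ev, so the equivalent IV dose is F × D_ev.
D_iv = F × D_ev = 0.599 × 750 = 449.25 mg

D_iv = 449 mg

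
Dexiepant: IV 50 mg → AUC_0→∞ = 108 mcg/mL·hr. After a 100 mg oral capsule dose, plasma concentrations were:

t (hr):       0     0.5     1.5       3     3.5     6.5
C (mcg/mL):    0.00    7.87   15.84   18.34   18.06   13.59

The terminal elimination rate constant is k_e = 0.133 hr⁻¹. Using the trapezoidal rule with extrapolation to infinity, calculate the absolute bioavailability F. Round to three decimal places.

Trapezoidal AUC_0→6.5 (oral capsule):
  [0→0.5]: (0.00+7.87)/2 × 0.5 = 1.9675
  [0.5→1.5]: (7.87+15.84)/2 × 1 = 11.855
  [1.5→3]: (15.84+18.34)/2 × 1.5 = 25.635
  [3→3.5]: (18.34+18.06)/2 × 0.5 = 9.1
  [3.5→6.5]: (18.06+13.59)/2 × 3 = 47.475
  Sum = 96.0325 mcg/mL·hr
Tail: C_last/k_e = 13.59/0.133 = 102.180
AUC_0→∞ (oral capsule) = 96.0325 + 102.180 = 198.2125 mcg/mL·hr
F = (AUC_ev/D_ev)/(AUC_iv/D_iv) = (198.2125/100)/(108/50) = 1.982125/2.16 = 0.9177

F = 0.918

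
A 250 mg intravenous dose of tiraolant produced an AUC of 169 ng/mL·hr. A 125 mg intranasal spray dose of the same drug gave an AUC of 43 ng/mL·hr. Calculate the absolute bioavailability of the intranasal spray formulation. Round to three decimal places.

F = 0.509

F = (AUC_ev / D_ev) / (AUC_iv / D_iv)
  = (43/125) / (169/250)
  = 0.344 / 0.676 = 0.5089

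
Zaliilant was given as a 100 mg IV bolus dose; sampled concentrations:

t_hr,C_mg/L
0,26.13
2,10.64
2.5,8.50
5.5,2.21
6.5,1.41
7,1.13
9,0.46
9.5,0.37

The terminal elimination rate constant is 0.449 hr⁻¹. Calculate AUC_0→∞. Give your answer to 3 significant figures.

Trapezoidal AUC_0→9.5:
  [0→2]: (26.13+10.64)/2 × 2 = 36.77
  [2→2.5]: (10.64+8.50)/2 × 0.5 = 4.785
  [2.5→5.5]: (8.50+2.21)/2 × 3 = 16.065
  [5.5→6.5]: (2.21+1.41)/2 × 1 = 1.81
  [6.5→7]: (1.41+1.13)/2 × 0.5 = 0.635
  [7→9]: (1.13+0.46)/2 × 2 = 1.59
  [9→9.5]: (0.46+0.37)/2 × 0.5 = 0.2075
  Sum = 61.8625 mg/L·hr
Extrapolated tail: C_last / k_e = 0.37 / 0.449 = 0.824
AUC_0→∞ = 61.8625 + 0.824 = 62.6865 mg/L·hr

AUC = 62.7 mg/L·hr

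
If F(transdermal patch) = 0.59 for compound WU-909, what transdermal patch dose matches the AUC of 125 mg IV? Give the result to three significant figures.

D_transdermal = 212 mg

For equal systemic exposure: F × D_ev = D_iv
D_ev = D_iv / F = 125 / 0.59 = 211.864 mg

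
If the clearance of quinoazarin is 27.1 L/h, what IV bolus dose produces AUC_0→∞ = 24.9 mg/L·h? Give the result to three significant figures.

Dose_iv = CL × AUC_0→∞
     = 27.1 × 24.9 = 674.79 mg

Dose = 675 mg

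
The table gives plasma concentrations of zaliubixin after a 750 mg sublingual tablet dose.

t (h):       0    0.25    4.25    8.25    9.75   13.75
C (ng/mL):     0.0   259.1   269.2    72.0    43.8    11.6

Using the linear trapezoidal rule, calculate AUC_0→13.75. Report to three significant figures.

Trapezoidal AUC_0→13.75:
  [0→0.25]: (0.0+259.1)/2 × 0.25 = 32.3875
  [0.25→4.25]: (259.1+269.2)/2 × 4 = 1056.6
  [4.25→8.25]: (269.2+72.0)/2 × 4 = 682.4
  [8.25→9.75]: (72.0+43.8)/2 × 1.5 = 86.85
  [9.75→13.75]: (43.8+11.6)/2 × 4 = 110.8
  Sum = 1969.0375 ng/mL·h

AUC = 1970 ng/mL·h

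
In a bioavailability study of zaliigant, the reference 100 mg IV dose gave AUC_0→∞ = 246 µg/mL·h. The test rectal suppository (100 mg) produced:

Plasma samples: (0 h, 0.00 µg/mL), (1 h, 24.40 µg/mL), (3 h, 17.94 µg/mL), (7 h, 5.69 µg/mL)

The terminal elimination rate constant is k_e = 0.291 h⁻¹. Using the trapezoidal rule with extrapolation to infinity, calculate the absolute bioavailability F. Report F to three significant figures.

F = 0.493

Trapezoidal AUC_0→7 (rectal suppository):
  [0→1]: (0.00+24.40)/2 × 1 = 12.2
  [1→3]: (24.40+17.94)/2 × 2 = 42.34
  [3→7]: (17.94+5.69)/2 × 4 = 47.26
  Sum = 101.8 µg/mL·h
Tail: C_last/k_e = 5.69/0.291 = 19.553
AUC_0→∞ (rectal suppository) = 101.8 + 19.553 = 121.353 µg/mL·h
F = (AUC_ev/D_ev)/(AUC_iv/D_iv) = (121.353/100)/(246/100) = 1.21353/2.46 = 0.4933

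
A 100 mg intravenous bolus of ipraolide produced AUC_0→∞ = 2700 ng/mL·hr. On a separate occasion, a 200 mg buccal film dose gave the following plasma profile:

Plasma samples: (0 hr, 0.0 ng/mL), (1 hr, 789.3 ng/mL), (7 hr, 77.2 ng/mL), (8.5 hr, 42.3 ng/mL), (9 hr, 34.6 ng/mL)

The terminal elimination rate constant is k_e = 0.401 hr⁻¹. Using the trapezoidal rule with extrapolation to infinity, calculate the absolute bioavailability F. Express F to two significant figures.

F = 0.59

Trapezoidal AUC_0→9 (buccal film):
  [0→1]: (0.0+789.3)/2 × 1 = 394.65
  [1→7]: (789.3+77.2)/2 × 6 = 2599.5
  [7→8.5]: (77.2+42.3)/2 × 1.5 = 89.625
  [8.5→9]: (42.3+34.6)/2 × 0.5 = 19.225
  Sum = 3103.0 ng/mL·hr
Tail: C_last/k_e = 34.6/0.401 = 86.284
AUC_0→∞ (buccal film) = 3103.0 + 86.284 = 3189.284 ng/mL·hr
F = (AUC_ev/D_ev)/(AUC_iv/D_iv) = (3189.284/200)/(2700/100) = 15.94642/27 = 0.5906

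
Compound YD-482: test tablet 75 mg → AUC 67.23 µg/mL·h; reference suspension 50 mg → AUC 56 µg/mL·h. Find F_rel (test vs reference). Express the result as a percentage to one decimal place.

F_rel = (AUC_test/D_test) / (AUC_ref/D_ref)
      = (67.23/75) / (56/50)
      = 0.8964 / 1.12 = 0.8004 = 80.04%

F_rel = 80.0%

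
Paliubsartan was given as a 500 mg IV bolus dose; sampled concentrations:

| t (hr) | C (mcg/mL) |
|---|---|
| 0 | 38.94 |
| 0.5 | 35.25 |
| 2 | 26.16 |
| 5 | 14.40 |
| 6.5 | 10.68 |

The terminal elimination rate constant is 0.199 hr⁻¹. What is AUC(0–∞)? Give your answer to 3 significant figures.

Trapezoidal AUC_0→6.5:
  [0→0.5]: (38.94+35.25)/2 × 0.5 = 18.5475
  [0.5→2]: (35.25+26.16)/2 × 1.5 = 46.0575
  [2→5]: (26.16+14.40)/2 × 3 = 60.84
  [5→6.5]: (14.40+10.68)/2 × 1.5 = 18.81
  Sum = 144.255 mcg/mL·hr
Extrapolated tail: C_last / k_e = 10.68 / 0.199 = 53.668
AUC_0→∞ = 144.255 + 53.668 = 197.923 mcg/mL·hr

AUC = 198 mcg/mL·hr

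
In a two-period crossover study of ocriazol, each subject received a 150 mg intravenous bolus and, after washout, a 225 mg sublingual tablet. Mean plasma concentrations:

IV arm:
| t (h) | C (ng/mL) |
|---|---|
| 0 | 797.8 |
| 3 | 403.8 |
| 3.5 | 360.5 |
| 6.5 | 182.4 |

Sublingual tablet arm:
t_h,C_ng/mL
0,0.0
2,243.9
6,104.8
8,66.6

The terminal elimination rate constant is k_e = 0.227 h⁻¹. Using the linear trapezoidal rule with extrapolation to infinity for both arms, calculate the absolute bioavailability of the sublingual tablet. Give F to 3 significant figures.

Trapezoidal AUC_0→6.5 (IV):
  [0→3]: (797.8+403.8)/2 × 3 = 1802.4
  [3→3.5]: (403.8+360.5)/2 × 0.5 = 191.075
  [3.5→6.5]: (360.5+182.4)/2 × 3 = 814.35
  Sum = 2807.825 ng/mL·h
IV tail: 182.4/0.227 = 803.524; AUC_iv,0→∞ = 2807.825 + 803.524 = 3611.349 ng/mL·h
Trapezoidal AUC_0→8 (sublingual tablet):
  [0→2]: (0.0+243.9)/2 × 2 = 243.9
  [2→6]: (243.9+104.8)/2 × 4 = 697.4
  [6→8]: (104.8+66.6)/2 × 2 = 171.4
  Sum = 1112.7 ng/mL·h
sublingual tablet tail: 66.6/0.227 = 293.392; AUC_ev,0→∞ = 1112.7 + 293.392 = 1406.092 ng/mL·h
F = (AUC_ev/D_ev)/(AUC_iv/D_iv) = (1406.092/225)/(3611.349/150) = 6.2493/24.07566 = 0.2596

F = 0.260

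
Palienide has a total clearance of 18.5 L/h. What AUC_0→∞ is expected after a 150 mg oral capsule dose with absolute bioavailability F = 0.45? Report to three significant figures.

AUC_0→∞ = F × Dose / CL
        = 0.45 × 150 / 18.5 = 3.64865 mg/L·h

AUC = 3.65 mg/L·h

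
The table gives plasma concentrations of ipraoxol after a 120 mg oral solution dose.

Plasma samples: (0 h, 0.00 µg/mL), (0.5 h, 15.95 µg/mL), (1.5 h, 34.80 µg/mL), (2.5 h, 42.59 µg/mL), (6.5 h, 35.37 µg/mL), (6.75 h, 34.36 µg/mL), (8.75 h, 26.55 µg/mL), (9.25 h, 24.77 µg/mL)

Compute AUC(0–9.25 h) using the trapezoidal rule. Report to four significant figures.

AUC = 306.4 µg/mL·h

Trapezoidal AUC_0→9.25:
  [0→0.5]: (0.00+15.95)/2 × 0.5 = 3.9875
  [0.5→1.5]: (15.95+34.80)/2 × 1 = 25.375
  [1.5→2.5]: (34.80+42.59)/2 × 1 = 38.695
  [2.5→6.5]: (42.59+35.37)/2 × 4 = 155.92
  [6.5→6.75]: (35.37+34.36)/2 × 0.25 = 8.71625
  [6.75→8.75]: (34.36+26.55)/2 × 2 = 60.91
  [8.75→9.25]: (26.55+24.77)/2 × 0.5 = 12.83
  Sum = 306.43375 µg/mL·h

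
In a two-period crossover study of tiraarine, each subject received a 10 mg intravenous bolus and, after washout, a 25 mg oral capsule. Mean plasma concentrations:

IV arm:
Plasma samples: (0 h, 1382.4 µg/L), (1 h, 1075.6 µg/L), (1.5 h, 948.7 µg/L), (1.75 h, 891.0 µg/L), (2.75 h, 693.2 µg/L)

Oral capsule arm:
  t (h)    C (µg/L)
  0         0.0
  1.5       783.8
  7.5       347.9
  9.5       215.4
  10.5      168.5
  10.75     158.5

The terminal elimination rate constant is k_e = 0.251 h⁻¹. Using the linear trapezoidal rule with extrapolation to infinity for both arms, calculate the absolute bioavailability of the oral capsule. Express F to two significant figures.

Trapezoidal AUC_0→2.75 (IV):
  [0→1]: (1382.4+1075.6)/2 × 1 = 1229.0
  [1→1.5]: (1075.6+948.7)/2 × 0.5 = 506.075
  [1.5→1.75]: (948.7+891.0)/2 × 0.25 = 229.9625
  [1.75→2.75]: (891.0+693.2)/2 × 1 = 792.1
  Sum = 2757.1375 µg/L·h
IV tail: 693.2/0.251 = 2761.753; AUC_iv,0→∞ = 2757.1375 + 2761.753 = 5518.8905 µg/L·h
Trapezoidal AUC_0→10.75 (oral capsule):
  [0→1.5]: (0.0+783.8)/2 × 1.5 = 587.85
  [1.5→7.5]: (783.8+347.9)/2 × 6 = 3395.1
  [7.5→9.5]: (347.9+215.4)/2 × 2 = 563.3
  [9.5→10.5]: (215.4+168.5)/2 × 1 = 191.95
  [10.5→10.75]: (168.5+158.5)/2 × 0.25 = 40.875
  Sum = 4779.075 µg/L·h
oral capsule tail: 158.5/0.251 = 631.474; AUC_ev,0→∞ = 4779.075 + 631.474 = 5410.549 µg/L·h
F = (AUC_ev/D_ev)/(AUC_iv/D_iv) = (5410.549/25)/(5518.8905/10) = 216.42196/551.88905 = 0.3921

F = 0.39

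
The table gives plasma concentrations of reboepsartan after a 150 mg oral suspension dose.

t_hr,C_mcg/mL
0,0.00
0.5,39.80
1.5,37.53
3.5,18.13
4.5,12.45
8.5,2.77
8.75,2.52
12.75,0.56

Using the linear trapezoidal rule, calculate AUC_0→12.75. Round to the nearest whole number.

Trapezoidal AUC_0→12.75:
  [0→0.5]: (0.00+39.80)/2 × 0.5 = 9.95
  [0.5→1.5]: (39.80+37.53)/2 × 1 = 38.665
  [1.5→3.5]: (37.53+18.13)/2 × 2 = 55.66
  [3.5→4.5]: (18.13+12.45)/2 × 1 = 15.29
  [4.5→8.5]: (12.45+2.77)/2 × 4 = 30.44
  [8.5→8.75]: (2.77+2.52)/2 × 0.25 = 0.66125
  [8.75→12.75]: (2.52+0.56)/2 × 4 = 6.16
  Sum = 156.82625 mcg/mL·hr

AUC = 157 mcg/mL·hr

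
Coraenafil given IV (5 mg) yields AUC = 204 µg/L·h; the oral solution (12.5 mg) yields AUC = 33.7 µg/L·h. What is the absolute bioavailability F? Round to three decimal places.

F = 0.066

F = (AUC_ev / D_ev) / (AUC_iv / D_iv)
  = (33.7/12.5) / (204/5)
  = 2.696 / 40.8 = 0.0661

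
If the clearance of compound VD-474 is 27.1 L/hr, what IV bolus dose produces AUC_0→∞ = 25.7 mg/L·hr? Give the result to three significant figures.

Dose_iv = CL × AUC_0→∞
     = 27.1 × 25.7 = 696.47 mg

Dose = 696 mg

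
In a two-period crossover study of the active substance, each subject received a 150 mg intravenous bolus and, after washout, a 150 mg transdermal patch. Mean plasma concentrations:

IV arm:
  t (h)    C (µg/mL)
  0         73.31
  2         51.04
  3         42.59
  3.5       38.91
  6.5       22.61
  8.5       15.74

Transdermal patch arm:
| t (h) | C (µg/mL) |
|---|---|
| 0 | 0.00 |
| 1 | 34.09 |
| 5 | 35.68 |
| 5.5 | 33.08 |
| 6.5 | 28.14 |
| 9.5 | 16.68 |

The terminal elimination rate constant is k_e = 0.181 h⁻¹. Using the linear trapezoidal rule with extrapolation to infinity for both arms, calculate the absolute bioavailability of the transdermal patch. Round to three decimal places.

F = 0.889

Trapezoidal AUC_0→8.5 (IV):
  [0→2]: (73.31+51.04)/2 × 2 = 124.35
  [2→3]: (51.04+42.59)/2 × 1 = 46.815
  [3→3.5]: (42.59+38.91)/2 × 0.5 = 20.375
  [3.5→6.5]: (38.91+22.61)/2 × 3 = 92.28
  [6.5→8.5]: (22.61+15.74)/2 × 2 = 38.35
  Sum = 322.17 µg/mL·h
IV tail: 15.74/0.181 = 86.961; AUC_iv,0→∞ = 322.17 + 86.961 = 409.131 µg/mL·h
Trapezoidal AUC_0→9.5 (transdermal patch):
  [0→1]: (0.00+34.09)/2 × 1 = 17.045
  [1→5]: (34.09+35.68)/2 × 4 = 139.54
  [5→5.5]: (35.68+33.08)/2 × 0.5 = 17.19
  [5.5→6.5]: (33.08+28.14)/2 × 1 = 30.61
  [6.5→9.5]: (28.14+16.68)/2 × 3 = 67.23
  Sum = 271.615 µg/mL·h
transdermal patch tail: 16.68/0.181 = 92.155; AUC_ev,0→∞ = 271.615 + 92.155 = 363.77 µg/mL·h
F = (AUC_ev/D_ev)/(AUC_iv/D_iv) = (363.77/150)/(409.131/150) = 2.42513/2.72754 = 0.8891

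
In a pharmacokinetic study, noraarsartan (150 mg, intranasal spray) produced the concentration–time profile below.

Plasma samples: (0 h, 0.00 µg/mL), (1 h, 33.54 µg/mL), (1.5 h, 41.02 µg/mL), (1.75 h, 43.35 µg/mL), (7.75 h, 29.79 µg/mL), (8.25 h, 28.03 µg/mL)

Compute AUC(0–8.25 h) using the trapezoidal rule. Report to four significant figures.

Trapezoidal AUC_0→8.25:
  [0→1]: (0.00+33.54)/2 × 1 = 16.77
  [1→1.5]: (33.54+41.02)/2 × 0.5 = 18.64
  [1.5→1.75]: (41.02+43.35)/2 × 0.25 = 10.54625
  [1.75→7.75]: (43.35+29.79)/2 × 6 = 219.42
  [7.75→8.25]: (29.79+28.03)/2 × 0.5 = 14.455
  Sum = 279.83125 µg/mL·h

AUC = 279.8 µg/mL·h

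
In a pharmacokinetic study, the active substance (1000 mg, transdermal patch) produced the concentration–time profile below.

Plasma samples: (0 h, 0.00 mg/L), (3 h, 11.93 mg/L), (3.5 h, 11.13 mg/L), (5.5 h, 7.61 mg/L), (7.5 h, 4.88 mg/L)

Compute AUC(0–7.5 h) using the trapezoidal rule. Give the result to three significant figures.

AUC = 54.9 mg/L·h

Trapezoidal AUC_0→7.5:
  [0→3]: (0.00+11.93)/2 × 3 = 17.895
  [3→3.5]: (11.93+11.13)/2 × 0.5 = 5.765
  [3.5→5.5]: (11.13+7.61)/2 × 2 = 18.74
  [5.5→7.5]: (7.61+4.88)/2 × 2 = 12.49
  Sum = 54.89 mg/L·h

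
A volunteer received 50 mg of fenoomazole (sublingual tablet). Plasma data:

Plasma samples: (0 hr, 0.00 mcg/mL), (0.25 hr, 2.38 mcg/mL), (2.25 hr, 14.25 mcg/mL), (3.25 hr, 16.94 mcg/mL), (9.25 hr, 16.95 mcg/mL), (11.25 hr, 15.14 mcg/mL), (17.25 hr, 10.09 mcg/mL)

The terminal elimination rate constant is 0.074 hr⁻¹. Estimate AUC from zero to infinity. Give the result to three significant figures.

Trapezoidal AUC_0→17.25:
  [0→0.25]: (0.00+2.38)/2 × 0.25 = 0.2975
  [0.25→2.25]: (2.38+14.25)/2 × 2 = 16.63
  [2.25→3.25]: (14.25+16.94)/2 × 1 = 15.595
  [3.25→9.25]: (16.94+16.95)/2 × 6 = 101.67
  [9.25→11.25]: (16.95+15.14)/2 × 2 = 32.09
  [11.25→17.25]: (15.14+10.09)/2 × 6 = 75.69
  Sum = 241.9725 mcg/mL·hr
Extrapolated tail: C_last / k_e = 10.09 / 0.074 = 136.351
AUC_0→∞ = 241.9725 + 136.351 = 378.3235 mcg/mL·hr

AUC = 378 mcg/mL·hr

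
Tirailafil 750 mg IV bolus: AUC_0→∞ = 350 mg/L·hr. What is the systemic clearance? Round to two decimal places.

CL = 2.14 L/hr

CL = Dose_iv / AUC_0→∞
   = 750 / 350 = 2.14286 L/hr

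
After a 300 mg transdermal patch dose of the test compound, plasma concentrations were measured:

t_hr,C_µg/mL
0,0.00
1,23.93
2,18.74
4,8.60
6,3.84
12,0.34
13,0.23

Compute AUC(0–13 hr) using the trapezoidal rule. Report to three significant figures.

AUC = 85.9 µg/mL·hr

Trapezoidal AUC_0→13:
  [0→1]: (0.00+23.93)/2 × 1 = 11.965
  [1→2]: (23.93+18.74)/2 × 1 = 21.335
  [2→4]: (18.74+8.60)/2 × 2 = 27.34
  [4→6]: (8.60+3.84)/2 × 2 = 12.44
  [6→12]: (3.84+0.34)/2 × 6 = 12.54
  [12→13]: (0.34+0.23)/2 × 1 = 0.285
  Sum = 85.905 µg/mL·hr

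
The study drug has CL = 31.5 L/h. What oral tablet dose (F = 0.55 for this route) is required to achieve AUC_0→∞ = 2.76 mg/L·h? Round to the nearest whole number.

Dose = 158 mg

Dose = CL × AUC_0→∞ / F
     = 31.5 × 2.76 / 0.55 = 158.073 mg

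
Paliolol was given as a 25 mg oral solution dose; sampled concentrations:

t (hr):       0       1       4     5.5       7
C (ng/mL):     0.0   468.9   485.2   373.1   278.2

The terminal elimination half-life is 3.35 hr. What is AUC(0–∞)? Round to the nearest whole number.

Trapezoidal AUC_0→7:
  [0→1]: (0.0+468.9)/2 × 1 = 234.45
  [1→4]: (468.9+485.2)/2 × 3 = 1431.15
  [4→5.5]: (485.2+373.1)/2 × 1.5 = 643.725
  [5.5→7]: (373.1+278.2)/2 × 1.5 = 488.475
  Sum = 2797.8 ng/mL·hr
k_e = ln2 / t½ = 0.693147 / 3.35 = 0.2069 hr^-1
Extrapolated tail: C_last / k_e = 278.2 / 0.2069 = 1344.611
AUC_0→∞ = 2797.8 + 1344.611 = 4142.411 ng/mL·hr

AUC = 4142 ng/mL·hr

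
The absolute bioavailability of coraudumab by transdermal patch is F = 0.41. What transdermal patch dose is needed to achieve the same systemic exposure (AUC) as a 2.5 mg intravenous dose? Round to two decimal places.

For equal systemic exposure: F × D_ev = D_iv
D_ev = D_iv / F = 2.5 / 0.41 = 6.09756 mg

D_transdermal = 6.10 mg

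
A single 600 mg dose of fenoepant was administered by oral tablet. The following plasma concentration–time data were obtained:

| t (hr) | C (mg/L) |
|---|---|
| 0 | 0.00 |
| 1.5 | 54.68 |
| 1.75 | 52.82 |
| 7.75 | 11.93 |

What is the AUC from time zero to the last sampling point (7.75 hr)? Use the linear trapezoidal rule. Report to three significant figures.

AUC = 249 mg/L·hr

Trapezoidal AUC_0→7.75:
  [0→1.5]: (0.00+54.68)/2 × 1.5 = 41.01
  [1.5→1.75]: (54.68+52.82)/2 × 0.25 = 13.4375
  [1.75→7.75]: (52.82+11.93)/2 × 6 = 194.25
  Sum = 248.6975 mg/L·hr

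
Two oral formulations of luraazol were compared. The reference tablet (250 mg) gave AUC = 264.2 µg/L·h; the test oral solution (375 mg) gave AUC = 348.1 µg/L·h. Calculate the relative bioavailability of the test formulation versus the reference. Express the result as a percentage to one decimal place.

F_rel = 87.8%

F_rel = (AUC_test/D_test) / (AUC_ref/D_ref)
      = (348.1/375) / (264.2/250)
      = 0.928267 / 1.0568 = 0.8784 = 87.84%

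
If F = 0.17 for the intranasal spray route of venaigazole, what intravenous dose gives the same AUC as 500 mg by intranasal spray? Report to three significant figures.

Systemic exposure from an extravascular dose = F × D_ev, so the equivalent IV dose is F × D_ev.
D_iv = F × D_ev = 0.17 × 500 = 85 mg

D_iv = 85.0 mg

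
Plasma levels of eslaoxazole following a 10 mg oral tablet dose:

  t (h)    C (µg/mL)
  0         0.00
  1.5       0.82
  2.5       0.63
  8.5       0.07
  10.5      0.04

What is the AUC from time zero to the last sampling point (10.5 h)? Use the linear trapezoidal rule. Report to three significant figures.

Trapezoidal AUC_0→10.5:
  [0→1.5]: (0.00+0.82)/2 × 1.5 = 0.615
  [1.5→2.5]: (0.82+0.63)/2 × 1 = 0.725
  [2.5→8.5]: (0.63+0.07)/2 × 6 = 2.1
  [8.5→10.5]: (0.07+0.04)/2 × 2 = 0.11
  Sum = 3.55 µg/mL·h

AUC = 3.55 µg/mL·h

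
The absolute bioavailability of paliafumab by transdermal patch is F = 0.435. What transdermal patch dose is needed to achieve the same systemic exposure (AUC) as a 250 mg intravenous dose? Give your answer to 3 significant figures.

D_transdermal = 575 mg

For equal systemic exposure: F × D_ev = D_iv
D_ev = D_iv / F = 250 / 0.435 = 574.713 mg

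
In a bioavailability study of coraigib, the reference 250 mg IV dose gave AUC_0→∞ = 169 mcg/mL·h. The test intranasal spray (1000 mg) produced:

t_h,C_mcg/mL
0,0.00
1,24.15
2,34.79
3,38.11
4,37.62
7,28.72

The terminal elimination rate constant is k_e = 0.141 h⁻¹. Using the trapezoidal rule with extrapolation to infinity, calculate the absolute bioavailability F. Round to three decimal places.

Trapezoidal AUC_0→7 (intranasal spray):
  [0→1]: (0.00+24.15)/2 × 1 = 12.075
  [1→2]: (24.15+34.79)/2 × 1 = 29.47
  [2→3]: (34.79+38.11)/2 × 1 = 36.45
  [3→4]: (38.11+37.62)/2 × 1 = 37.865
  [4→7]: (37.62+28.72)/2 × 3 = 99.51
  Sum = 215.37 mcg/mL·h
Tail: C_last/k_e = 28.72/0.141 = 203.688
AUC_0→∞ (intranasal spray) = 215.37 + 203.688 = 419.058 mcg/mL·h
F = (AUC_ev/D_ev)/(AUC_iv/D_iv) = (419.058/1000)/(169/250) = 0.419058/0.676 = 0.6199

F = 0.620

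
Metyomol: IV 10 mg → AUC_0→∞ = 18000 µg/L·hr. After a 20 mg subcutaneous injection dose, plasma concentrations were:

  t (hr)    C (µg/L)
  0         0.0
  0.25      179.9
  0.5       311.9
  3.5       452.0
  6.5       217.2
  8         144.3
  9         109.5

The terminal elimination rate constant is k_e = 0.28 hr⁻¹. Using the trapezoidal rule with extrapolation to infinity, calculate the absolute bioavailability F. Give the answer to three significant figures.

F = 0.0840

Trapezoidal AUC_0→9 (subcutaneous injection):
  [0→0.25]: (0.0+179.9)/2 × 0.25 = 22.4875
  [0.25→0.5]: (179.9+311.9)/2 × 0.25 = 61.475
  [0.5→3.5]: (311.9+452.0)/2 × 3 = 1145.85
  [3.5→6.5]: (452.0+217.2)/2 × 3 = 1003.8
  [6.5→8]: (217.2+144.3)/2 × 1.5 = 271.125
  [8→9]: (144.3+109.5)/2 × 1 = 126.9
  Sum = 2631.6375 µg/L·hr
Tail: C_last/k_e = 109.5/0.28 = 391.071
AUC_0→∞ (subcutaneous injection) = 2631.6375 + 391.071 = 3022.7085 µg/L·hr
F = (AUC_ev/D_ev)/(AUC_iv/D_iv) = (3022.7085/20)/(18000/10) = 151.135/1800 = 0.0840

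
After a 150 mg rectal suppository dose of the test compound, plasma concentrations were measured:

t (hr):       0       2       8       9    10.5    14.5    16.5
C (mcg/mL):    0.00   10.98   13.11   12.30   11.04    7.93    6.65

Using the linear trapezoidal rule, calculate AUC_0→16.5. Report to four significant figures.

Trapezoidal AUC_0→16.5:
  [0→2]: (0.00+10.98)/2 × 2 = 10.98
  [2→8]: (10.98+13.11)/2 × 6 = 72.27
  [8→9]: (13.11+12.30)/2 × 1 = 12.705
  [9→10.5]: (12.30+11.04)/2 × 1.5 = 17.505
  [10.5→14.5]: (11.04+7.93)/2 × 4 = 37.94
  [14.5→16.5]: (7.93+6.65)/2 × 2 = 14.58
  Sum = 165.98 mcg/mL·hr

AUC = 166.0 mcg/mL·hr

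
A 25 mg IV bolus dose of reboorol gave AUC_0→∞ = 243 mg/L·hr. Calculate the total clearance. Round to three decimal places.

CL = 0.103 L/hr

CL = Dose_iv / AUC_0→∞
   = 25 / 243 = 0.102881 L/hr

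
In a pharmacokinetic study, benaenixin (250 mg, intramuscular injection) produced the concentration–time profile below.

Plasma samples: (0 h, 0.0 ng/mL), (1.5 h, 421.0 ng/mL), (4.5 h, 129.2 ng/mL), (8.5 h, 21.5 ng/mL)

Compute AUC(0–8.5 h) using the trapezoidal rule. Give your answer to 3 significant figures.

Trapezoidal AUC_0→8.5:
  [0→1.5]: (0.0+421.0)/2 × 1.5 = 315.75
  [1.5→4.5]: (421.0+129.2)/2 × 3 = 825.3
  [4.5→8.5]: (129.2+21.5)/2 × 4 = 301.4
  Sum = 1442.45 ng/mL·h

AUC = 1440 ng/mL·h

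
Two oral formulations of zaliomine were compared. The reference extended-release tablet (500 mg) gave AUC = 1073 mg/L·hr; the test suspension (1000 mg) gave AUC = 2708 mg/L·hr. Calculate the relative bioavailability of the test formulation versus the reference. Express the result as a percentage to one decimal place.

F_rel = 126.2%

F_rel = (AUC_test/D_test) / (AUC_ref/D_ref)
      = (2708/1000) / (1073/500)
      = 2.708 / 2.146 = 1.2619 = 126.19%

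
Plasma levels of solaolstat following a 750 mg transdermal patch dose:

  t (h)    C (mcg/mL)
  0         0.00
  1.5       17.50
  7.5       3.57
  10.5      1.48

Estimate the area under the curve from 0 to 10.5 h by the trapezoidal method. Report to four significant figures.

AUC = 83.91 mcg/mL·h

Trapezoidal AUC_0→10.5:
  [0→1.5]: (0.00+17.50)/2 × 1.5 = 13.125
  [1.5→7.5]: (17.50+3.57)/2 × 6 = 63.21
  [7.5→10.5]: (3.57+1.48)/2 × 3 = 7.575
  Sum = 83.91 mcg/mL·h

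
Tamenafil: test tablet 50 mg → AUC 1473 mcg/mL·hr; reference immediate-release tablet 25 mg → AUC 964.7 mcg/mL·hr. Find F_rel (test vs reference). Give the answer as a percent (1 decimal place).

F_rel = (AUC_test/D_test) / (AUC_ref/D_ref)
      = (1473/50) / (964.7/25)
      = 29.46 / 38.588 = 0.7634 = 76.34%

F_rel = 76.3%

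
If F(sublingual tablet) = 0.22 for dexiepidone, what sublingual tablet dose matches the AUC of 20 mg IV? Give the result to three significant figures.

For equal systemic exposure: F × D_ev = D_iv
D_ev = D_iv / F = 20 / 0.22 = 90.9091 mg

D_sublingual = 90.9 mg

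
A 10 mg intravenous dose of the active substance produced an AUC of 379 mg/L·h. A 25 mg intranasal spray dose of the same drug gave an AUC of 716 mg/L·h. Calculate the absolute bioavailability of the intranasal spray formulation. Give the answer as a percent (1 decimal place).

F = (AUC_ev / D_ev) / (AUC_iv / D_iv)
  = (716/25) / (379/10)
  = 28.64 / 37.9 = 0.7557
  = 75.57%

F = 75.6%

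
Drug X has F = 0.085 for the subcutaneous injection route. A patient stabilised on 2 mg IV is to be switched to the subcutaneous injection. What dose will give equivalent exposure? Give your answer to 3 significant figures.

D_subcutaneous = 23.5 mg

For equal systemic exposure: F × D_ev = D_iv
D_ev = D_iv / F = 2 / 0.085 = 23.5294 mg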